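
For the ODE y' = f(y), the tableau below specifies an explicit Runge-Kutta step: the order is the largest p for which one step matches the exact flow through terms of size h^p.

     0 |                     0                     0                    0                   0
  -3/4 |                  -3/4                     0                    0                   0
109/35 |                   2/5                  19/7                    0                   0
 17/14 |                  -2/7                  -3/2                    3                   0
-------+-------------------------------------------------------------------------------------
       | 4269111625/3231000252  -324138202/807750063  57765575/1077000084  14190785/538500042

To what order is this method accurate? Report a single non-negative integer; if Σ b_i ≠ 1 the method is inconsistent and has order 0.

3

b = (4269111625/3231000252, -324138202/807750063, 57765575/1077000084, 14190785/538500042)
c = (0, -3/4, 109/35, 17/14)
Ac = (0, 0, -57/28, 2931/280)
Σ b_i: 4269111625/3231000252·1 + (-324138202/807750063)·1 + 57765575/1077000084·1 + 14190785/538500042·1 = 1 ✓
b·c: (-324138202/807750063)·(-3/4) + 57765575/1077000084·109/35 + 14190785/538500042·17/14 = 1/2 ✓
b·c²: (-324138202/807750063)·9/16 + 57765575/1077000084·11881/1225 + 14190785/538500042·289/196 = 1/3 ✓
b·Ac: 57765575/1077000084·(-57/28) + 14190785/538500042·2931/280 = 1/6 ✓
b·c³: (-324138202/807750063)·(-27/64) + 57765575/1077000084·1295029/42875 + 14190785/538500042·4913/2744 = 553822860929/301560023520 ≠ 1/4 ⇒ order 3.
b·(c∘Ac): 57765575/1077000084·(-6213/980) + 14190785/538500042·49827/3920 = -102007531/20104001568 ≠ 1/8
b·Ac²: 57765575/1077000084·171/112 + 14190785/538500042·1107501/39200 = 10383894887/12565000980 ≠ 1/12
b·A²c: 14190785/538500042·(-171/28) = -38517845/239333352 ≠ 1/24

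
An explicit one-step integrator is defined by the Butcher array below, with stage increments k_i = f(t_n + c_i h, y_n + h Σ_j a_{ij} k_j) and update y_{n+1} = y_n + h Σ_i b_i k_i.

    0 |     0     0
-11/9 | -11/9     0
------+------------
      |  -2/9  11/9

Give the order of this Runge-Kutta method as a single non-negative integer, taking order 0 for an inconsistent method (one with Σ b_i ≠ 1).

1

b = (-2/9, 11/9)
c = (0, -11/9)
Σ b_i: (-2/9)·1 + 11/9·1 = 1 ✓
b·c: 11/9·(-11/9) = -121/81 ≠ 1/2 ⇒ order 1.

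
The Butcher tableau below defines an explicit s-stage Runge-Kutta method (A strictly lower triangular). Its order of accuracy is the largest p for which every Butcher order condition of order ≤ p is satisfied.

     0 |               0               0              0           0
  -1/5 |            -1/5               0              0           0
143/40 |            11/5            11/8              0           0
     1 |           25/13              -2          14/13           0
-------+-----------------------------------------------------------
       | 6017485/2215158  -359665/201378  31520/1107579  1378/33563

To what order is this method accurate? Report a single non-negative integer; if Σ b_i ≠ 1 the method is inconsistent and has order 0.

b = (6017485/2215158, -359665/201378, 31520/1107579, 1378/33563)
c = (0, -1/5, 143/40, 1)
Ac = (0, 0, -11/40, 17/4)
Σ b_i: 6017485/2215158·1 + (-359665/201378)·1 + 31520/1107579·1 + 1378/33563·1 = 1 ✓
b·c: (-359665/201378)·(-1/5) + 31520/1107579·143/40 + 1378/33563·1 = 1/2 ✓
b·c²: (-359665/201378)·1/25 + 31520/1107579·20449/1600 + 1378/33563·1 = 1/3 ✓
b·Ac: 31520/1107579·(-11/40) + 1378/33563·17/4 = 1/6 ✓
b·c³: (-359665/201378)·(-1/125) + 31520/1107579·2924207/64000 + 1378/33563·1 = 18199651/13425200 ≠ 1/4 ⇒ order 3.
b·(c∘Ac): 31520/1107579·(-1573/1600) + 1378/33563·17/4 = 73762/503445 ≠ 1/8
b·Ac²: 31520/1107579·11/200 + 1378/33563·10947/800 = 22690489/40275600 ≠ 1/12
b·A²c: 1378/33563·(-77/260) = -4081/335630 ≠ 1/24

3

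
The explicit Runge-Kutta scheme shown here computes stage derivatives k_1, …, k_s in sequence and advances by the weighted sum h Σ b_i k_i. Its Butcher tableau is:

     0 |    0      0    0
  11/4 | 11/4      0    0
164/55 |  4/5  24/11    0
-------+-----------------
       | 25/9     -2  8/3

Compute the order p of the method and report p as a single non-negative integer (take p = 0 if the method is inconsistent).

0

b = (25/9, -2, 8/3)
c = (0, 11/4, 164/55)
Ac = (0, 0, 6)
Σ b_i: 25/9·1 + (-2)·1 + 8/3·1 = 31/9 ≠ 1 ⇒ order 0.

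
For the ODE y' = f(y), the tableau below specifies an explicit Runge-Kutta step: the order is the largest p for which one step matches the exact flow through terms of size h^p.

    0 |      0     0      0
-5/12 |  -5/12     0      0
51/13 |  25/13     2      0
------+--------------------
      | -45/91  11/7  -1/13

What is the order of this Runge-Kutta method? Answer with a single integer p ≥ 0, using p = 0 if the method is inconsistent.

b = (-45/91, 11/7, -1/13)
c = (0, -5/12, 51/13)
Ac = (0, 0, -5/6)
Σ b_i: (-45/91)·1 + 11/7·1 + (-1/13)·1 = 1 ✓
b·c: 11/7·(-5/12) + (-1/13)·51/13 = -13579/14196 ≠ 1/2 ⇒ order 1.

1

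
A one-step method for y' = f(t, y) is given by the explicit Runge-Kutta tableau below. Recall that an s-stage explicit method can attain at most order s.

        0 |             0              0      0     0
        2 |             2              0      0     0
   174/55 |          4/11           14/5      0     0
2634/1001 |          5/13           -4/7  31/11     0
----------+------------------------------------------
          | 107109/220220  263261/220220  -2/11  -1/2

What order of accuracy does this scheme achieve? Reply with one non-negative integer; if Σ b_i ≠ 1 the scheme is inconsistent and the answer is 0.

2

b = (107109/220220, 263261/220220, -2/11, -1/2)
c = (0, 2, 174/55, 2634/1001)
Ac = (0, 0, 28/5, 32918/4235)
Σ b_i: 107109/220220·1 + 263261/220220·1 + (-2/11)·1 + (-1/2)·1 = 1 ✓
b·c: 263261/220220·2 + (-2/11)·174/55 + (-1/2)·2634/1001 = 1/2 ✓
b·c²: 263261/220220·4 + (-2/11)·30276/3025 + (-1/2)·6937956/1002001 = -137778757/275550275 ≠ 1/3 ⇒ order 2.
b·Ac: (-2/11)·28/5 + (-1/2)·32918/4235 = -20771/4235 ≠ 1/6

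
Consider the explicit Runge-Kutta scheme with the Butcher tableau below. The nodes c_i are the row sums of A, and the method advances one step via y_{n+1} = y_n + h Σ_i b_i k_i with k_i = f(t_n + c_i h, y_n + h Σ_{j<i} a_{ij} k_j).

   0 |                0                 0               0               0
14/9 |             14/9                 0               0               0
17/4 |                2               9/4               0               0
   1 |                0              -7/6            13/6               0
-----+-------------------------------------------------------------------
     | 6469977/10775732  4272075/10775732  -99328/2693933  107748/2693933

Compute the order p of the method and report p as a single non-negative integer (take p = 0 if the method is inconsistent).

b = (6469977/10775732, 4272075/10775732, -99328/2693933, 107748/2693933)
c = (0, 14/9, 17/4, 1)
Ac = (0, 0, 7/2, 1597/216)
Σ b_i: 6469977/10775732·1 + 4272075/10775732·1 + (-99328/2693933)·1 + 107748/2693933·1 = 1 ✓
b·c: 4272075/10775732·14/9 + (-99328/2693933)·17/4 + 107748/2693933·1 = 1/2 ✓
b·c²: 4272075/10775732·196/81 + (-99328/2693933)·289/16 + 107748/2693933·1 = 1/3 ✓
b·Ac: (-99328/2693933)·7/2 + 107748/2693933·1597/216 = 1/6 ✓
b·c³: 4272075/10775732·2744/729 + (-99328/2693933)·4913/64 + 107748/2693933·1 = -94422806/72736191 ≠ 1/4 ⇒ order 3.
b·(c∘Ac): (-99328/2693933)·119/8 + 107748/2693933·1597/216 = -4085203/16163598 ≠ 1/8
b·Ac²: (-99328/2693933)·49/9 + 107748/2693933·282365/7776 = 728308717/581889528 ≠ 1/12
b·A²c: 107748/2693933·91/12 = 817089/2693933 ≠ 1/24

3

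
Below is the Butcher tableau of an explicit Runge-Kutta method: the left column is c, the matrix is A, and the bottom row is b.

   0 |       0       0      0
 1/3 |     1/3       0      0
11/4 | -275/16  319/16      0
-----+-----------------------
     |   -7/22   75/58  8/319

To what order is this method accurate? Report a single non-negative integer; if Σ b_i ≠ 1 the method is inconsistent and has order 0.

b = (-7/22, 75/58, 8/319)
c = (0, 1/3, 11/4)
Ac = (0, 0, 319/48)
Σ b_i: (-7/22)·1 + 75/58·1 + 8/319·1 = 1 ✓
b·c: 75/58·1/3 + 8/319·11/4 = 1/2 ✓
b·c²: 75/58·1/9 + 8/319·121/16 = 1/3 ✓
b·Ac: 8/319·319/48 = 1/6 ✓; 3 stages ⇒ order 3.

3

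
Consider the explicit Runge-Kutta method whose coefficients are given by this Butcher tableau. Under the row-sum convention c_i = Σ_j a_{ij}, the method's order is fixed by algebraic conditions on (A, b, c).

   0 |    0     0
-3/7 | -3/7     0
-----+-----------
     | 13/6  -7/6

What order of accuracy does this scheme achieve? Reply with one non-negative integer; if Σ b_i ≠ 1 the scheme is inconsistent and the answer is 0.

b = (13/6, -7/6)
c = (0, -3/7)
Σ b_i: 13/6·1 + (-7/6)·1 = 1 ✓
b·c: (-7/6)·(-3/7) = 1/2 ✓; 2 stages ⇒ order 2.

2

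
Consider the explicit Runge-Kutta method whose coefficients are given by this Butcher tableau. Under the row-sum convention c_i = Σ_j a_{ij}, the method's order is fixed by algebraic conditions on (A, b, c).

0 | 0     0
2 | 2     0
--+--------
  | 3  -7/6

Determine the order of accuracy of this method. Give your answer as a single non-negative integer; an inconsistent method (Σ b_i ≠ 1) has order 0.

b = (3, -7/6)
c = (0, 2)
Σ b_i: 3·1 + (-7/6)·1 = 11/6 ≠ 1 ⇒ order 0.

0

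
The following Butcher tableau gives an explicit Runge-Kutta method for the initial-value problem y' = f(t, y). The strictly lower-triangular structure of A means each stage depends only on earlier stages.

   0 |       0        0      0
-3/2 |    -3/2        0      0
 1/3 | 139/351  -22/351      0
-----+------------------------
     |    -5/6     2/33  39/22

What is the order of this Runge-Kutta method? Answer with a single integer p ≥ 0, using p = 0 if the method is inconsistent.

b = (-5/6, 2/33, 39/22)
c = (0, -3/2, 1/3)
Ac = (0, 0, 11/117)
Σ b_i: (-5/6)·1 + 2/33·1 + 39/22·1 = 1 ✓
b·c: 2/33·(-3/2) + 39/22·1/3 = 1/2 ✓
b·c²: 2/33·9/4 + 39/22·1/9 = 1/3 ✓
b·Ac: 39/22·11/117 = 1/6 ✓; 3 stages ⇒ order 3.

3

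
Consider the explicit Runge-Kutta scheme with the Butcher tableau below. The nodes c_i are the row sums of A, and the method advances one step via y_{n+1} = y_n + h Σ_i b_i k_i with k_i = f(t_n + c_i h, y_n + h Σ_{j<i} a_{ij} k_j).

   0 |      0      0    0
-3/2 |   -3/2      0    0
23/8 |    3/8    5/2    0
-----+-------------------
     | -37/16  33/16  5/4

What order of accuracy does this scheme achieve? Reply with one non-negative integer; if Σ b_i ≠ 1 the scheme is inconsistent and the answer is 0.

b = (-37/16, 33/16, 5/4)
c = (0, -3/2, 23/8)
Ac = (0, 0, -15/4)
Σ b_i: (-37/16)·1 + 33/16·1 + 5/4·1 = 1 ✓
b·c: 33/16·(-3/2) + 5/4·23/8 = 1/2 ✓
b·c²: 33/16·9/4 + 5/4·529/64 = 3833/256 ≠ 1/3 ⇒ order 2.
b·Ac: 5/4·(-15/4) = -75/16 ≠ 1/6

2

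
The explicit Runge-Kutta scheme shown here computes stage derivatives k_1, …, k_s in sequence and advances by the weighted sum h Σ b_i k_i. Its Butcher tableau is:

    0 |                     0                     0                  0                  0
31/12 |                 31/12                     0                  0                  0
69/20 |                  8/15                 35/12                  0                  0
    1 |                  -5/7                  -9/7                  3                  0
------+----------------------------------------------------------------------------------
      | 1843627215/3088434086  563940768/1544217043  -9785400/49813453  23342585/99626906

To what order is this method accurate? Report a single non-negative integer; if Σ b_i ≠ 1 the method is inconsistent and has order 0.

3

b = (1843627215/3088434086, 563940768/1544217043, -9785400/49813453, 23342585/99626906)
c = (0, 31/12, 69/20, 1)
Ac = (0, 0, 1085/144, 246/35)
Σ b_i: 1843627215/3088434086·1 + 563940768/1544217043·1 + (-9785400/49813453)·1 + 23342585/99626906·1 = 1 ✓
b·c: 563940768/1544217043·31/12 + (-9785400/49813453)·69/20 + 23342585/99626906·1 = 1/2 ✓
b·c²: 563940768/1544217043·961/144 + (-9785400/49813453)·4761/400 + 23342585/99626906·1 = 1/3 ✓
b·Ac: (-9785400/49813453)·1085/144 + 23342585/99626906·246/35 = 1/6 ✓
b·c³: 563940768/1544217043·29791/1728 + (-9785400/49813453)·328509/8000 + 23342585/99626906·1 = -27549332027/17932843080 ≠ 1/4 ⇒ order 3.
b·(c∘Ac): (-9785400/49813453)·4991/192 + 23342585/99626906·246/35 = -1378695371/398507624 ≠ 1/8
b·Ac²: (-9785400/49813453)·33635/1728 + 23342585/99626906·18989/700 = 11352505739/4483210770 ≠ 1/12
b·A²c: 23342585/99626906·1085/48 = 25326704725/4782091488 ≠ 1/24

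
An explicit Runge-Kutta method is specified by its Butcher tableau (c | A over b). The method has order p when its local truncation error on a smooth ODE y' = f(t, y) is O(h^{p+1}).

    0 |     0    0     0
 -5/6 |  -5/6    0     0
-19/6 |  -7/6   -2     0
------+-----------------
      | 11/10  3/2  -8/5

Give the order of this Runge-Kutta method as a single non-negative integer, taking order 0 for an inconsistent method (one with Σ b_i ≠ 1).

1

b = (11/10, 3/2, -8/5)
c = (0, -5/6, -19/6)
Ac = (0, 0, 5/3)
Σ b_i: 11/10·1 + 3/2·1 + (-8/5)·1 = 1 ✓
b·c: 3/2·(-5/6) + (-8/5)·(-19/6) = 229/60 ≠ 1/2 ⇒ order 1.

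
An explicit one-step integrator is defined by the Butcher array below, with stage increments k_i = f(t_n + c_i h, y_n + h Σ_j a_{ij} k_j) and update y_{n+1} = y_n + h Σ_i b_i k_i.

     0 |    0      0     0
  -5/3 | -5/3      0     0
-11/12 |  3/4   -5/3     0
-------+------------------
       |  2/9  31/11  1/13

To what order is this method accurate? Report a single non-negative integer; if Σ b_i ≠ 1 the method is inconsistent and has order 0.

0

b = (2/9, 31/11, 1/13)
c = (0, -5/3, -11/12)
Ac = (0, 0, 25/9)
Σ b_i: 2/9·1 + 31/11·1 + 1/13·1 = 4012/1287 ≠ 1 ⇒ order 0.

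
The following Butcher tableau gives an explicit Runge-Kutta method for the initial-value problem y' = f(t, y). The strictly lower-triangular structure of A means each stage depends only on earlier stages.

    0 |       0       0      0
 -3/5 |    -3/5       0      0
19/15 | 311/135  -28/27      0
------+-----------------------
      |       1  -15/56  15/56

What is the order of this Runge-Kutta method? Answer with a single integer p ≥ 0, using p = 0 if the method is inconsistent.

b = (1, -15/56, 15/56)
c = (0, -3/5, 19/15)
Ac = (0, 0, 28/45)
Σ b_i: 1·1 + (-15/56)·1 + 15/56·1 = 1 ✓
b·c: (-15/56)·(-3/5) + 15/56·19/15 = 1/2 ✓
b·c²: (-15/56)·9/25 + 15/56·361/225 = 1/3 ✓
b·Ac: 15/56·28/45 = 1/6 ✓; 3 stages ⇒ order 3.

3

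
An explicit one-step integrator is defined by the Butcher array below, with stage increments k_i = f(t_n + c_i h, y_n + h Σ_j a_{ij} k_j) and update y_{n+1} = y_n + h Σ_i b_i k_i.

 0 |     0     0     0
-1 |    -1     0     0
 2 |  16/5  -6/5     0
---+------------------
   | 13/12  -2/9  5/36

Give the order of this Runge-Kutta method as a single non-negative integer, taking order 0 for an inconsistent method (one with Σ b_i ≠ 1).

b = (13/12, -2/9, 5/36)
c = (0, -1, 2)
Ac = (0, 0, 6/5)
Σ b_i: 13/12·1 + (-2/9)·1 + 5/36·1 = 1 ✓
b·c: (-2/9)·(-1) + 5/36·2 = 1/2 ✓
b·c²: (-2/9)·1 + 5/36·4 = 1/3 ✓
b·Ac: 5/36·6/5 = 1/6 ✓; 3 stages ⇒ order 3.

3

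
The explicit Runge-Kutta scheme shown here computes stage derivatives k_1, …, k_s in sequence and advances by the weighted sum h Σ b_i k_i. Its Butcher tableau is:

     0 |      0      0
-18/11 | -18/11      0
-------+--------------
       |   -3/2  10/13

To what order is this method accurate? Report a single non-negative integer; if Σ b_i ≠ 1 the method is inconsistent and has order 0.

0

b = (-3/2, 10/13)
c = (0, -18/11)
Σ b_i: (-3/2)·1 + 10/13·1 = -19/26 ≠ 1 ⇒ order 0.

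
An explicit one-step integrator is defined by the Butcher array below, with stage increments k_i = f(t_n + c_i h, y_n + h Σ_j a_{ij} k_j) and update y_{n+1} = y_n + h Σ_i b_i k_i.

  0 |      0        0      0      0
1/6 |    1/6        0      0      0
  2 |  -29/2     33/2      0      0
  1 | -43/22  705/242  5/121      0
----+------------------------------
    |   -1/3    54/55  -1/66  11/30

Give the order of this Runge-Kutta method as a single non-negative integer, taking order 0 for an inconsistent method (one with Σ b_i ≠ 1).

b = (-1/3, 54/55, -1/66, 11/30)
c = (0, 1/6, 2, 1)
Ac = (0, 0, 11/4, 25/44)
Σ b_i: (-1/3)·1 + 54/55·1 + (-1/66)·1 + 11/30·1 = 1 ✓
b·c: 54/55·1/6 + (-1/66)·2 + 11/30·1 = 1/2 ✓
b·c²: 54/55·1/36 + (-1/66)·4 + 11/30·1 = 1/3 ✓
b·Ac: (-1/66)·11/4 + 11/30·25/44 = 1/6 ✓
b·c³: 54/55·1/216 + (-1/66)·8 + 11/30·1 = 1/4 ✓
b·(c∘Ac): (-1/66)·11/2 + 11/30·25/44 = 1/8 ✓
b·Ac²: (-1/66)·11/24 + 11/30·65/264 = 1/12 ✓
b·A²c: 11/30·5/44 = 1/24 ✓; 4 stages ⇒ order 4.

4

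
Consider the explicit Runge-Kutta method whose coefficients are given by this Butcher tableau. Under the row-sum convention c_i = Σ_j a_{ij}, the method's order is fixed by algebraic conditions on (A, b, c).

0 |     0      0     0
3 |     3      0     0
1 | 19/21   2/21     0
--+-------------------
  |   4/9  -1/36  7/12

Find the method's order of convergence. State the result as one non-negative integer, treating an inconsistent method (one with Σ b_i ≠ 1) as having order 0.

3

b = (4/9, -1/36, 7/12)
c = (0, 3, 1)
Ac = (0, 0, 2/7)
Σ b_i: 4/9·1 + (-1/36)·1 + 7/12·1 = 1 ✓
b·c: (-1/36)·3 + 7/12·1 = 1/2 ✓
b·c²: (-1/36)·9 + 7/12·1 = 1/3 ✓
b·Ac: 7/12·2/7 = 1/6 ✓; 3 stages ⇒ order 3.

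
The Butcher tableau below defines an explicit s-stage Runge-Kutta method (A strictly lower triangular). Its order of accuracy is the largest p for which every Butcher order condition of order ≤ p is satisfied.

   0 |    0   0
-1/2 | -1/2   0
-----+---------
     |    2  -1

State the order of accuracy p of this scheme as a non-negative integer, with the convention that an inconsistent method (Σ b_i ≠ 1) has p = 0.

2

b = (2, -1)
c = (0, -1/2)
Σ b_i: 2·1 + (-1)·1 = 1 ✓
b·c: (-1)·(-1/2) = 1/2 ✓; 2 stages ⇒ order 2.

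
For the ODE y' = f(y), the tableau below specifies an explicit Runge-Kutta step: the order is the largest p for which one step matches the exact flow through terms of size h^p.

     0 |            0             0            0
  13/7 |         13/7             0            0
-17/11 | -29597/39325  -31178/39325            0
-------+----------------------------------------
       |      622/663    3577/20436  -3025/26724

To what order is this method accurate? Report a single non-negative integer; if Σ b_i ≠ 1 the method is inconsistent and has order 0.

3

b = (622/663, 3577/20436, -3025/26724)
c = (0, 13/7, -17/11)
Ac = (0, 0, -4454/3025)
Σ b_i: 622/663·1 + 3577/20436·1 + (-3025/26724)·1 = 1 ✓
b·c: 3577/20436·13/7 + (-3025/26724)·(-17/11) = 1/2 ✓
b·c²: 3577/20436·169/49 + (-3025/26724)·289/121 = 1/3 ✓
b·Ac: (-3025/26724)·(-4454/3025) = 1/6 ✓; 3 stages ⇒ order 3.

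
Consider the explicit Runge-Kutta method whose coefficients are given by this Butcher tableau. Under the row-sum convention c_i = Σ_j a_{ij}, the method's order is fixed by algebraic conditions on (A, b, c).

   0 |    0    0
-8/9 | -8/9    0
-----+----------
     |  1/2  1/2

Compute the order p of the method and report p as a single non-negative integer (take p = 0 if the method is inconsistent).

1

b = (1/2, 1/2)
c = (0, -8/9)
Σ b_i: 1/2·1 + 1/2·1 = 1 ✓
b·c: 1/2·(-8/9) = -4/9 ≠ 1/2 ⇒ order 1.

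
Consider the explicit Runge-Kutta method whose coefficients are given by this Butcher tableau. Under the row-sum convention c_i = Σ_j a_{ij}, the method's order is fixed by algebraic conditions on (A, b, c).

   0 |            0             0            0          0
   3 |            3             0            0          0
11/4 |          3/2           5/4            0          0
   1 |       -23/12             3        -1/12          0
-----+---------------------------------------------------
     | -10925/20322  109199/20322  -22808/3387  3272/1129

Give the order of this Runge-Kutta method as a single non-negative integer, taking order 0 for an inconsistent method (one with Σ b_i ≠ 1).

b = (-10925/20322, 109199/20322, -22808/3387, 3272/1129)
c = (0, 3, 11/4, 1)
Ac = (0, 0, 15/4, 421/48)
Σ b_i: (-10925/20322)·1 + 109199/20322·1 + (-22808/3387)·1 + 3272/1129·1 = 1 ✓
b·c: 109199/20322·3 + (-22808/3387)·11/4 + 3272/1129·1 = 1/2 ✓
b·c²: 109199/20322·9 + (-22808/3387)·121/16 + 3272/1129·1 = 1/3 ✓
b·Ac: (-22808/3387)·15/4 + 3272/1129·421/48 = 1/6 ✓
b·c³: 109199/20322·27 + (-22808/3387)·1331/64 + 3272/1129·1 = 215011/27096 ≠ 1/4 ⇒ order 3.
b·(c∘Ac): (-22808/3387)·165/16 + 3272/1129·421/48 = -149113/3387 ≠ 1/8
b·Ac²: (-22808/3387)·45/4 + 3272/1129·5063/192 = 18047/27096 ≠ 1/12
b·A²c: 3272/1129·(-5/16) = -2045/2258 ≠ 1/24

3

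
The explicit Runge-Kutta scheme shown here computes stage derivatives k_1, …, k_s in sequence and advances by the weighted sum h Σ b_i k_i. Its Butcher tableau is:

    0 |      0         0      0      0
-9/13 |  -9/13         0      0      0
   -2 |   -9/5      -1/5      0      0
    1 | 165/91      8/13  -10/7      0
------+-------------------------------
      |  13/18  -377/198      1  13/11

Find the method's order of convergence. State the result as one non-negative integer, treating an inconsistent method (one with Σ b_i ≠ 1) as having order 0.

b = (13/18, -377/198, 1, 13/11)
c = (0, -9/13, -2, 1)
Ac = (0, 0, 9/65, 2876/1183)
Σ b_i: 13/18·1 + (-377/198)·1 + 1·1 + 13/11·1 = 1 ✓
b·c: (-377/198)·(-9/13) + 1·(-2) + 13/11·1 = 1/2 ✓
b·c²: (-377/198)·81/169 + 1·4 + 13/11·1 = 111/26 ≠ 1/3 ⇒ order 2.
b·Ac: 1·9/65 + 13/11·2876/1183 = 15073/5005 ≠ 1/6

2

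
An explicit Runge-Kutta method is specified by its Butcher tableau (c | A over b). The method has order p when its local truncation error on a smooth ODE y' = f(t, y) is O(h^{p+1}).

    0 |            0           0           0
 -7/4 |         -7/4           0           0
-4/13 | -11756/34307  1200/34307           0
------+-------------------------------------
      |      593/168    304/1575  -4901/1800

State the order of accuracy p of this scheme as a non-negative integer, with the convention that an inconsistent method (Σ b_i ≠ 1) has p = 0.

3

b = (593/168, 304/1575, -4901/1800)
c = (0, -7/4, -4/13)
Ac = (0, 0, -300/4901)
Σ b_i: 593/168·1 + 304/1575·1 + (-4901/1800)·1 = 1 ✓
b·c: 304/1575·(-7/4) + (-4901/1800)·(-4/13) = 1/2 ✓
b·c²: 304/1575·49/16 + (-4901/1800)·16/169 = 1/3 ✓
b·Ac: (-4901/1800)·(-300/4901) = 1/6 ✓; 3 stages ⇒ order 3.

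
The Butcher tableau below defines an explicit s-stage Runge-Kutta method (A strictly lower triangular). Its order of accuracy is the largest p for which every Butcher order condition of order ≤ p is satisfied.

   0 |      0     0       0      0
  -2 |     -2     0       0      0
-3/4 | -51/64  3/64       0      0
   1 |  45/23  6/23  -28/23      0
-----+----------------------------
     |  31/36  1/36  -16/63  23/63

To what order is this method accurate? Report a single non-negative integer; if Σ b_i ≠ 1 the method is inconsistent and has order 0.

4

b = (31/36, 1/36, -16/63, 23/63)
c = (0, -2, -3/4, 1)
Ac = (0, 0, -3/32, 9/23)
Σ b_i: 31/36·1 + 1/36·1 + (-16/63)·1 + 23/63·1 = 1 ✓
b·c: 1/36·(-2) + (-16/63)·(-3/4) + 23/63·1 = 1/2 ✓
b·c²: 1/36·4 + (-16/63)·9/16 + 23/63·1 = 1/3 ✓
b·Ac: (-16/63)·(-3/32) + 23/63·9/23 = 1/6 ✓
b·c³: 1/36·(-8) + (-16/63)·(-27/64) + 23/63·1 = 1/4 ✓
b·(c∘Ac): (-16/63)·9/128 + 23/63·9/23 = 1/8 ✓
b·Ac²: (-16/63)·3/16 + 23/63·33/92 = 1/12 ✓
b·A²c: 23/63·21/184 = 1/24 ✓; 4 stages ⇒ order 4.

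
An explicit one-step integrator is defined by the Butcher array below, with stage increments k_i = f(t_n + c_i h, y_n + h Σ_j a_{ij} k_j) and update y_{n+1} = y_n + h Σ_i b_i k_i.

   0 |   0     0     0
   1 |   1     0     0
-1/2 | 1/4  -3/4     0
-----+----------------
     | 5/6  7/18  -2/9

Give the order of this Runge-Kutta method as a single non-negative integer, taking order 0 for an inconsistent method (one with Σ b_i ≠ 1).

b = (5/6, 7/18, -2/9)
c = (0, 1, -1/2)
Ac = (0, 0, -3/4)
Σ b_i: 5/6·1 + 7/18·1 + (-2/9)·1 = 1 ✓
b·c: 7/18·1 + (-2/9)·(-1/2) = 1/2 ✓
b·c²: 7/18·1 + (-2/9)·1/4 = 1/3 ✓
b·Ac: (-2/9)·(-3/4) = 1/6 ✓; 3 stages ⇒ order 3.

3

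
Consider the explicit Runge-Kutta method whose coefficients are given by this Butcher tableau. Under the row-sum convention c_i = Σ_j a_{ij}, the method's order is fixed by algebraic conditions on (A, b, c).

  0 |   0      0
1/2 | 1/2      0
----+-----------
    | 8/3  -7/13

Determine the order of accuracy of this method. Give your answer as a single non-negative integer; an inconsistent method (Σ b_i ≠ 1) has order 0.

0

b = (8/3, -7/13)
c = (0, 1/2)
Σ b_i: 8/3·1 + (-7/13)·1 = 83/39 ≠ 1 ⇒ order 0.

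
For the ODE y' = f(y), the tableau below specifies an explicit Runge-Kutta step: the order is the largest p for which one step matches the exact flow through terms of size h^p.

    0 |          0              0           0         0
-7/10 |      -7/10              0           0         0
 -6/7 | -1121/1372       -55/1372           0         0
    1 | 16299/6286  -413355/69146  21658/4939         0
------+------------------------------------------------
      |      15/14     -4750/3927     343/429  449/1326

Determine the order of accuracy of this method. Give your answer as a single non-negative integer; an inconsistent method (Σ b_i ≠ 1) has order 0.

b = (15/14, -4750/3927, 343/429, 449/1326)
c = (0, -7/10, -6/7, 1)
Ac = (0, 0, 11/392, 765/1796)
Σ b_i: 15/14·1 + (-4750/3927)·1 + 343/429·1 + 449/1326·1 = 1 ✓
b·c: (-4750/3927)·(-7/10) + 343/429·(-6/7) + 449/1326·1 = 1/2 ✓
b·c²: (-4750/3927)·49/100 + 343/429·36/49 + 449/1326·1 = 1/3 ✓
b·Ac: 343/429·11/392 + 449/1326·765/1796 = 1/6 ✓
b·c³: (-4750/3927)·(-343/1000) + 343/429·(-216/343) + 449/1326·1 = 1/4 ✓
b·(c∘Ac): 343/429·(-33/1372) + 449/1326·765/1796 = 1/8 ✓
b·Ac²: 343/429·(-11/560) + 449/1326·5253/17960 = 1/12 ✓
b·A²c: 449/1326·221/1796 = 1/24 ✓; 4 stages ⇒ order 4.

4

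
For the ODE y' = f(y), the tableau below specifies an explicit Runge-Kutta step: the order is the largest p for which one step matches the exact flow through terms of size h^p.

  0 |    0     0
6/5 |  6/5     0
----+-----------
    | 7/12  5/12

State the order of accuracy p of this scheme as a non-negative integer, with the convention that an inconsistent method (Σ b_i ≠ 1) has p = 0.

2

b = (7/12, 5/12)
c = (0, 6/5)
Σ b_i: 7/12·1 + 5/12·1 = 1 ✓
b·c: 5/12·6/5 = 1/2 ✓; 2 stages ⇒ order 2.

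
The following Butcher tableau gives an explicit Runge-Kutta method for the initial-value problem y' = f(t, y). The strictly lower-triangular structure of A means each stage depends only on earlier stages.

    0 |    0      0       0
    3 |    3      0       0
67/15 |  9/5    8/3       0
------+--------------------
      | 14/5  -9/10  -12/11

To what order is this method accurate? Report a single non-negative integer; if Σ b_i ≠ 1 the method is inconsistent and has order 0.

b = (14/5, -9/10, -12/11)
c = (0, 3, 67/15)
Ac = (0, 0, 8)
Σ b_i: 14/5·1 + (-9/10)·1 + (-12/11)·1 = 89/110 ≠ 1 ⇒ order 0.

0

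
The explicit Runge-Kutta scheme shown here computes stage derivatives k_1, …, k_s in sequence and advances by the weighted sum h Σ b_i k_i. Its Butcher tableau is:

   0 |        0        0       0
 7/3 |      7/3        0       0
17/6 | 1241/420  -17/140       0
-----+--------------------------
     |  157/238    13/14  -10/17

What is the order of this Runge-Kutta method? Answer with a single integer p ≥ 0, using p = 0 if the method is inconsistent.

b = (157/238, 13/14, -10/17)
c = (0, 7/3, 17/6)
Ac = (0, 0, -17/60)
Σ b_i: 157/238·1 + 13/14·1 + (-10/17)·1 = 1 ✓
b·c: 13/14·7/3 + (-10/17)·17/6 = 1/2 ✓
b·c²: 13/14·49/9 + (-10/17)·289/36 = 1/3 ✓
b·Ac: (-10/17)·(-17/60) = 1/6 ✓; 3 stages ⇒ order 3.

3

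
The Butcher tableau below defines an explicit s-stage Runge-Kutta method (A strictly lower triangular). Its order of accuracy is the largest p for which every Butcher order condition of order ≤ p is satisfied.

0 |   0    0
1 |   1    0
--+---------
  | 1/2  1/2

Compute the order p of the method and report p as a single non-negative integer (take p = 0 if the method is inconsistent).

2

b = (1/2, 1/2)
c = (0, 1)
Σ b_i: 1/2·1 + 1/2·1 = 1 ✓
b·c: 1/2·1 = 1/2 ✓; 2 stages ⇒ order 2.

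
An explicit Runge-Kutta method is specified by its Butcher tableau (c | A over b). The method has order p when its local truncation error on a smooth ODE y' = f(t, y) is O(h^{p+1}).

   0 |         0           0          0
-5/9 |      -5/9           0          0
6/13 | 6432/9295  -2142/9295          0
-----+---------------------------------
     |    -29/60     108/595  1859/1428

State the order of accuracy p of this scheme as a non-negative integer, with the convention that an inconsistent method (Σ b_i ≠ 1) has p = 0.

3

b = (-29/60, 108/595, 1859/1428)
c = (0, -5/9, 6/13)
Ac = (0, 0, 238/1859)
Σ b_i: (-29/60)·1 + 108/595·1 + 1859/1428·1 = 1 ✓
b·c: 108/595·(-5/9) + 1859/1428·6/13 = 1/2 ✓
b·c²: 108/595·25/81 + 1859/1428·36/169 = 1/3 ✓
b·Ac: 1859/1428·238/1859 = 1/6 ✓; 3 stages ⇒ order 3.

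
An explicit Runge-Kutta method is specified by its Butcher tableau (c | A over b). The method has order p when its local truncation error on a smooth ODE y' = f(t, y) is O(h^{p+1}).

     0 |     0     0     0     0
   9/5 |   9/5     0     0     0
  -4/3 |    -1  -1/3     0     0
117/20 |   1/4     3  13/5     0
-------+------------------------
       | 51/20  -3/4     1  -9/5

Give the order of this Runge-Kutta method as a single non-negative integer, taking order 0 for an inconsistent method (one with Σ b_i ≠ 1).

1

b = (51/20, -3/4, 1, -9/5)
c = (0, 9/5, -4/3, 117/20)
Ac = (0, 0, -3/5, 29/15)
Σ b_i: 51/20·1 + (-3/4)·1 + 1·1 + (-9/5)·1 = 1 ✓
b·c: (-3/4)·9/5 + 1·(-4/3) + (-9/5)·117/20 = -991/75 ≠ 1/2 ⇒ order 1.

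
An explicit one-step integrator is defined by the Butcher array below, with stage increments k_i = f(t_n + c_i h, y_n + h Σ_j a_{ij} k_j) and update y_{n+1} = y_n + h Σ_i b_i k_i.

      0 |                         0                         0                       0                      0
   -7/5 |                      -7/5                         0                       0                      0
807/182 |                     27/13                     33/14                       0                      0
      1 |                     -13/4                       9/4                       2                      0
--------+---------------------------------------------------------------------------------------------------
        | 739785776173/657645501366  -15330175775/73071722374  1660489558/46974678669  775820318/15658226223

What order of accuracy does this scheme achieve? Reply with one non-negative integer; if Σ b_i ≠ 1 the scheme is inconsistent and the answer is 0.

3

b = (739785776173/657645501366, -15330175775/73071722374, 1660489558/46974678669, 775820318/15658226223)
c = (0, -7/5, 807/182, 1)
Ac = (0, 0, -33/10, 10407/1820)
Σ b_i: 739785776173/657645501366·1 + (-15330175775/73071722374)·1 + 1660489558/46974678669·1 + 775820318/15658226223·1 = 1 ✓
b·c: (-15330175775/73071722374)·(-7/5) + 1660489558/46974678669·807/182 + 775820318/15658226223·1 = 1/2 ✓
b·c²: (-15330175775/73071722374)·49/25 + 1660489558/46974678669·651249/33124 + 775820318/15658226223·1 = 1/3 ✓
b·Ac: 1660489558/46974678669·(-33/10) + 775820318/15658226223·10407/1820 = 1/6 ✓
b·c³: (-15330175775/73071722374)·(-343/125) + 1660489558/46974678669·525557943/6028568 + 775820318/15658226223·1 = 105637590231529/28497971725860 ≠ 1/4 ⇒ order 3.
b·(c∘Ac): 1660489558/46974678669·(-26631/1820) + 775820318/15658226223·10407/1820 = -1220916439/5219408741 ≠ 1/8
b·Ac²: 1660489558/46974678669·231/50 + 775820318/15658226223·36214371/828100 = 33201564819757/14248985862930 ≠ 1/12
b·A²c: 775820318/15658226223·(-33/5) = -8534023498/26097043705 ≠ 1/24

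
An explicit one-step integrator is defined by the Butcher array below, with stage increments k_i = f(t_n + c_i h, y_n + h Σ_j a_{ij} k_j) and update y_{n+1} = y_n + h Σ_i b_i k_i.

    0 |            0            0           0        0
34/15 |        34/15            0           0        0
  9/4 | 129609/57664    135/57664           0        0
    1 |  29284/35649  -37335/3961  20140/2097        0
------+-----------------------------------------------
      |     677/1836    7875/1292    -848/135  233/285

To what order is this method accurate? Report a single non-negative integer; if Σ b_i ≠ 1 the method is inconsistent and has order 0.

4

b = (677/1836, 7875/1292, -848/135, 233/285)
c = (0, 34/15, 9/4, 1)
Ac = (0, 0, 9/1696, 57/233)
Σ b_i: 677/1836·1 + 7875/1292·1 + (-848/135)·1 + 233/285·1 = 1 ✓
b·c: 7875/1292·34/15 + (-848/135)·9/4 + 233/285·1 = 1/2 ✓
b·c²: 7875/1292·1156/225 + (-848/135)·81/16 + 233/285·1 = 1/3 ✓
b·Ac: (-848/135)·9/1696 + 233/285·57/233 = 1/6 ✓
b·c³: 7875/1292·39304/3375 + (-848/135)·729/64 + 233/285·1 = 1/4 ✓
b·(c∘Ac): (-848/135)·81/6784 + 233/285·57/233 = 1/8 ✓
b·Ac²: (-848/135)·51/4240 + 233/285·2717/13980 = 1/12 ✓
b·A²c: 233/285·95/1864 = 1/24 ✓; 4 stages ⇒ order 4.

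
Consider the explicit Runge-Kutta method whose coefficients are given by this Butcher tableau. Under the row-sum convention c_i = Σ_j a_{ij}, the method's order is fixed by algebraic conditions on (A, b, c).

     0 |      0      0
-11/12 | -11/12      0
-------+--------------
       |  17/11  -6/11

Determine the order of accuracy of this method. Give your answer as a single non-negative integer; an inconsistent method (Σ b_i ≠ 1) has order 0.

2

b = (17/11, -6/11)
c = (0, -11/12)
Σ b_i: 17/11·1 + (-6/11)·1 = 1 ✓
b·c: (-6/11)·(-11/12) = 1/2 ✓; 2 stages ⇒ order 2.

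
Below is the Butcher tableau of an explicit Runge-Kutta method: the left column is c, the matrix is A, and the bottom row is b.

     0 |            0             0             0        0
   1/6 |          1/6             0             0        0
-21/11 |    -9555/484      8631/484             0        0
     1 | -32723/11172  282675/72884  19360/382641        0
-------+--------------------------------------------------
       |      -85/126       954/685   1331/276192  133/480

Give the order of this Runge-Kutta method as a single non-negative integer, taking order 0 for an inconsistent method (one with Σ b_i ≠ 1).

b = (-85/126, 954/685, 1331/276192, 133/480)
c = (0, 1/6, -21/11, 1)
Ac = (0, 0, 2877/968, 585/1064)
Σ b_i: (-85/126)·1 + 954/685·1 + 1331/276192·1 + 133/480·1 = 1 ✓
b·c: 954/685·1/6 + 1331/276192·(-21/11) + 133/480·1 = 1/2 ✓
b·c²: 954/685·1/36 + 1331/276192·441/121 + 133/480·1 = 1/3 ✓
b·Ac: 1331/276192·2877/968 + 133/480·585/1064 = 1/6 ✓
b·c³: 954/685·1/216 + 1331/276192·(-9261/1331) + 133/480·1 = 1/4 ✓
b·(c∘Ac): 1331/276192·(-60417/10648) + 133/480·585/1064 = 1/8 ✓
b·Ac²: 1331/276192·959/1936 + 133/480·1865/6384 = 1/12 ✓
b·A²c: 133/480·20/133 = 1/24 ✓; 4 stages ⇒ order 4.

4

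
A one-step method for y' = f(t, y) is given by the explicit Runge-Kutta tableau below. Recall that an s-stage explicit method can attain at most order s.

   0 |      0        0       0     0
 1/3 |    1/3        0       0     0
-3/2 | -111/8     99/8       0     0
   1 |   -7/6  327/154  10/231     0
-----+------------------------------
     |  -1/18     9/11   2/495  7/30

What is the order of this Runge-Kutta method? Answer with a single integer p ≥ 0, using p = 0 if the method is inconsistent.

4

b = (-1/18, 9/11, 2/495, 7/30)
c = (0, 1/3, -3/2, 1)
Ac = (0, 0, 33/8, 9/14)
Σ b_i: (-1/18)·1 + 9/11·1 + 2/495·1 + 7/30·1 = 1 ✓
b·c: 9/11·1/3 + 2/495·(-3/2) + 7/30·1 = 1/2 ✓
b·c²: 9/11·1/9 + 2/495·9/4 + 7/30·1 = 1/3 ✓
b·Ac: 2/495·33/8 + 7/30·9/14 = 1/6 ✓
b·c³: 9/11·1/27 + 2/495·(-27/8) + 7/30·1 = 1/4 ✓
b·(c∘Ac): 2/495·(-99/16) + 7/30·9/14 = 1/8 ✓
b·Ac²: 2/495·11/8 + 7/30·1/3 = 1/12 ✓
b·A²c: 7/30·5/28 = 1/24 ✓; 4 stages ⇒ order 4.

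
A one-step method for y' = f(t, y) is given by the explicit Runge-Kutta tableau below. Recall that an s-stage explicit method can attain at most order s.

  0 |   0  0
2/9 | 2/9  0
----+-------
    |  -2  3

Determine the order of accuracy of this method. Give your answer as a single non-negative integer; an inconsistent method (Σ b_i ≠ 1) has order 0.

b = (-2, 3)
c = (0, 2/9)
Σ b_i: (-2)·1 + 3·1 = 1 ✓
b·c: 3·2/9 = 2/3 ≠ 1/2 ⇒ order 1.

1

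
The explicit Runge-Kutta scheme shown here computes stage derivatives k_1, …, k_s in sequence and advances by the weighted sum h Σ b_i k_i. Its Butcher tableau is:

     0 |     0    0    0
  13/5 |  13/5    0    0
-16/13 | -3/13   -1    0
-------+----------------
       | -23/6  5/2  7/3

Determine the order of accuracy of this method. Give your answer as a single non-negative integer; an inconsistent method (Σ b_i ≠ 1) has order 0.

1

b = (-23/6, 5/2, 7/3)
c = (0, 13/5, -16/13)
Ac = (0, 0, -13/5)
Σ b_i: (-23/6)·1 + 5/2·1 + 7/3·1 = 1 ✓
b·c: 5/2·13/5 + 7/3·(-16/13) = 283/78 ≠ 1/2 ⇒ order 1.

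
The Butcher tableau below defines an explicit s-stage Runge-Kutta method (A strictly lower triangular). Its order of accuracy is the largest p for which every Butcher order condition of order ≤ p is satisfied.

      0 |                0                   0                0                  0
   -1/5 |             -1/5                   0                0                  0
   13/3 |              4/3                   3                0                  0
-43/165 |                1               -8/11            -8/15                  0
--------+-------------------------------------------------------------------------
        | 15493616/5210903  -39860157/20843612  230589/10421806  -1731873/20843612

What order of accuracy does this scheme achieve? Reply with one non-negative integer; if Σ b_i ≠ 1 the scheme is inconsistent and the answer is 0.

3

b = (15493616/5210903, -39860157/20843612, 230589/10421806, -1731873/20843612)
c = (0, -1/5, 13/3, -43/165)
Ac = (0, 0, -3/5, -1072/495)
Σ b_i: 15493616/5210903·1 + (-39860157/20843612)·1 + 230589/10421806·1 + (-1731873/20843612)·1 = 1 ✓
b·c: (-39860157/20843612)·(-1/5) + 230589/10421806·13/3 + (-1731873/20843612)·(-43/165) = 1/2 ✓
b·c²: (-39860157/20843612)·1/25 + 230589/10421806·169/9 + (-1731873/20843612)·1849/27225 = 1/3 ✓
b·Ac: 230589/10421806·(-3/5) + (-1731873/20843612)·(-1072/495) = 1/6 ✓
b·c³: (-39860157/20843612)·(-1/125) + 230589/10421806·2197/27 + (-1731873/20843612)·(-79507/4492125) = 46871251369/25793969850 ≠ 1/4 ⇒ order 3.
b·(c∘Ac): 230589/10421806·(-13/5) + (-1731873/20843612)·46096/81675 = -244856573/2344906350 ≠ 1/8
b·Ac²: 230589/10421806·3/25 + (-1731873/20843612)·(-74576/7425) = 1963137431/2344906350 ≠ 1/12
b·A²c: (-1731873/20843612)·8/25 = -3463746/130272575 ≠ 1/24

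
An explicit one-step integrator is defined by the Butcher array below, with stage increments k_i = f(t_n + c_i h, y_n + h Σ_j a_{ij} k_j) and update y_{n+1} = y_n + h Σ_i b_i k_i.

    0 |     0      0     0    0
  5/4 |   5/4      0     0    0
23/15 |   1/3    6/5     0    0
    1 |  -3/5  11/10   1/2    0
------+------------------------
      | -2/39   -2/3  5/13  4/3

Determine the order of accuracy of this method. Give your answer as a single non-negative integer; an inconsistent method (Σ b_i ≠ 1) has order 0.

1

b = (-2/39, -2/3, 5/13, 4/3)
c = (0, 5/4, 23/15, 1)
Ac = (0, 0, 3/2, 257/120)
Σ b_i: (-2/39)·1 + (-2/3)·1 + 5/13·1 + 4/3·1 = 1 ✓
b·c: (-2/3)·5/4 + 5/13·23/15 + 4/3·1 = 85/78 ≠ 1/2 ⇒ order 1.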